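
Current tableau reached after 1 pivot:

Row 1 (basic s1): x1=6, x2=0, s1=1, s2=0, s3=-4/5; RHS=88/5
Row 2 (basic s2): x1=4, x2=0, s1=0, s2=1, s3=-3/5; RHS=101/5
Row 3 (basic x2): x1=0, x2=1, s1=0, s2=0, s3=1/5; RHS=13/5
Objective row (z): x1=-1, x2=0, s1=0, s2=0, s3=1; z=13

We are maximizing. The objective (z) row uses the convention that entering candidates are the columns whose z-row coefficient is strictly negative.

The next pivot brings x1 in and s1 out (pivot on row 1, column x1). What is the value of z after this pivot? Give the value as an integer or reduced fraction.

Minimum ratio for x1: (88/5)/6 = 44/15.
z changes by −(z-row coeff of x1)·ratio = −(-1)·(44/15) = 44/15.
New z = 13 + (44/15) = 239/15.

239/15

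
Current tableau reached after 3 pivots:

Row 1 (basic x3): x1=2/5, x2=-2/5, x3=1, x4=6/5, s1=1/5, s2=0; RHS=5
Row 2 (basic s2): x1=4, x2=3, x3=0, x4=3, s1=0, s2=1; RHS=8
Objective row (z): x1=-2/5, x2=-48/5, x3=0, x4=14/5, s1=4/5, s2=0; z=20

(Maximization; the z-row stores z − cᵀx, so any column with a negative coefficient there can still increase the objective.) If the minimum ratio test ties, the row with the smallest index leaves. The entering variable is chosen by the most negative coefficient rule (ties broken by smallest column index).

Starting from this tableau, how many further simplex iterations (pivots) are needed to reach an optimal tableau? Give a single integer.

pivot: x2 in, s2 out → z = 228/5
No improving column remains; optimal.

1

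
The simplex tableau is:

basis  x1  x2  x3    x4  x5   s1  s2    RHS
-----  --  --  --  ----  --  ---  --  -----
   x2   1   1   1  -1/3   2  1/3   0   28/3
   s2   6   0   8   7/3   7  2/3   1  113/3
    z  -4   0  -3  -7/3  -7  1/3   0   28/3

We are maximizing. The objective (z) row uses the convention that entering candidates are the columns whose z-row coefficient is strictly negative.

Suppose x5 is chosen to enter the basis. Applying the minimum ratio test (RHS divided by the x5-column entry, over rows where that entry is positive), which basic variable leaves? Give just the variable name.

Ratios: row 1 (x2): (28/3)/2 = 14/3; row 2 (s2): (113/3)/7 = 113/21.
Minimum ratio 14/3 is in the x2 row, so x2 leaves.

x2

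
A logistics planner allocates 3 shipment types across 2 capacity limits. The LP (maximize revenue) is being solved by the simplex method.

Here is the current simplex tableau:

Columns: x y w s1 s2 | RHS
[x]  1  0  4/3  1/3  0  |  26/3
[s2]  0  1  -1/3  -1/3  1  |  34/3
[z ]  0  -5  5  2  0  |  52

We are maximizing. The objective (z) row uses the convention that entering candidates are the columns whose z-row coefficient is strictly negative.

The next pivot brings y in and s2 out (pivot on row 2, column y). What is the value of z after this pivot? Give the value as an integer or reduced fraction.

326/3

Minimum ratio for y: (34/3)/1 = 34/3.
z changes by −(z-row coeff of y)·ratio = −(-5)·(34/3) = 170/3.
New z = 52 + (170/3) = 326/3.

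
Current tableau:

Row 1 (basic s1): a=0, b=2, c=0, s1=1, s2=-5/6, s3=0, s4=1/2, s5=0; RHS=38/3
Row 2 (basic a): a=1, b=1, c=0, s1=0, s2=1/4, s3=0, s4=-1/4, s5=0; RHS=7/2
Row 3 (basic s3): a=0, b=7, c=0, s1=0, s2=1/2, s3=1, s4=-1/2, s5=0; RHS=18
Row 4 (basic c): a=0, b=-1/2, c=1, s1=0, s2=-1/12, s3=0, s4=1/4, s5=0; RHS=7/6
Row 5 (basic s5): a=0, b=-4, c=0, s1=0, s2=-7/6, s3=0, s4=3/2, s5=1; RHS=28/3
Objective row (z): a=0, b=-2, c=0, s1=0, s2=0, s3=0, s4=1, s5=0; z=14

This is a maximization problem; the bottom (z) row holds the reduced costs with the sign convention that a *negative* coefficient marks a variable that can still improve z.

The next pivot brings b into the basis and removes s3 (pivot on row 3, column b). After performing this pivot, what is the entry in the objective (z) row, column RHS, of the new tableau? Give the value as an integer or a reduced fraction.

Pivot element is row 3, column b: 7.
Normalize row 3: new (row 3, RHS) = 18/7 = 18/7.
z-row ← z-row − (-2)·(new row 3): 14 − (-2)·(18/7) = 134/7.

134/7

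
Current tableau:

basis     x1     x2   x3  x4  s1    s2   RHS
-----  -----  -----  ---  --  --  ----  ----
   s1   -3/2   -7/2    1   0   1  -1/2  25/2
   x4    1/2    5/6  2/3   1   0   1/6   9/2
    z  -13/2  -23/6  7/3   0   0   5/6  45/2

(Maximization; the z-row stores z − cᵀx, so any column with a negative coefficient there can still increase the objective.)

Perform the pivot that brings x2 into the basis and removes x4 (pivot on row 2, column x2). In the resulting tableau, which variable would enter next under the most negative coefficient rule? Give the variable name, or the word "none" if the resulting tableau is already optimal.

x1

Pivot element 5/6. New z-row = old z-row − (-23/6)·(row 2/(5/6)).
Updated z-row coefficients: x1: -21/5, x2: 0, x3: 27/5, x4: 23/5, s1: 0, s2: 8/5.
The most negative is -21/5 in column x1, so x1 would enter next.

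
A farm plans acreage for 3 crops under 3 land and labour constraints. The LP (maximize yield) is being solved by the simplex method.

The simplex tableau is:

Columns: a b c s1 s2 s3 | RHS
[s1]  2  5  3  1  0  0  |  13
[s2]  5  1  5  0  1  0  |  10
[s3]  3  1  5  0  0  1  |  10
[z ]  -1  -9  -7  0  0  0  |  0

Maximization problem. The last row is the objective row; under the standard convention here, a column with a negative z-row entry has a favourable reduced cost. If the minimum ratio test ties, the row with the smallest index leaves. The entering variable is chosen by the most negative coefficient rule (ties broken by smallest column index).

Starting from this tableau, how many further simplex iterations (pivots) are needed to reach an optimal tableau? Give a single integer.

pivot: b in, s1 out → z = 117/5
pivot: c in, s2 out → z = 287/11
No improving column remains; optimal.

2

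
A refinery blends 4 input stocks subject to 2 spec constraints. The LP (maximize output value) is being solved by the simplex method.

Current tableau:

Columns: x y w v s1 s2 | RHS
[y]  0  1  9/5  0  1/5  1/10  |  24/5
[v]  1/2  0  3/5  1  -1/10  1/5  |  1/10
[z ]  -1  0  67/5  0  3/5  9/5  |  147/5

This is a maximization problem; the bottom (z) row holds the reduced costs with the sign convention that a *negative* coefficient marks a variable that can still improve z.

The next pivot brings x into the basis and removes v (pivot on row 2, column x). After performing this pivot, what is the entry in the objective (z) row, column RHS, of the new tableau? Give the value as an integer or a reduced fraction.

Pivot element is row 2, column x: 1/2.
Normalize row 2: new (row 2, RHS) = (1/10)/(1/2) = 1/5.
z-row ← z-row − (-1)·(new row 2): 147/5 − (-1)·(1/5) = 148/5.

148/5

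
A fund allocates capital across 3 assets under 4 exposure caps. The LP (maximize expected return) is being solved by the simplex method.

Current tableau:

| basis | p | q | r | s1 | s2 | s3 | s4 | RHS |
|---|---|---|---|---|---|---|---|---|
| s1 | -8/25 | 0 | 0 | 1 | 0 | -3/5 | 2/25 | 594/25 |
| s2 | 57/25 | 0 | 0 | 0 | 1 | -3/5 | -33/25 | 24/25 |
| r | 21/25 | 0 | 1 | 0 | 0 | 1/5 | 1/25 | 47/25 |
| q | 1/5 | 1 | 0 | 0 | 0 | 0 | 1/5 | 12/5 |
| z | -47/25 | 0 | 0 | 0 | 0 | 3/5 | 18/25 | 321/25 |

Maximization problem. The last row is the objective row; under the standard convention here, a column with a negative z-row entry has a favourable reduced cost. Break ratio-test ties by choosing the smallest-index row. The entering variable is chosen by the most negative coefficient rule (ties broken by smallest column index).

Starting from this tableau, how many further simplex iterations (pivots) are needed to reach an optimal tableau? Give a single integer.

pivot: p in, s2 out → z = 259/19
pivot: s4 in, r out → z = 147/10
No improving column remains; optimal.

2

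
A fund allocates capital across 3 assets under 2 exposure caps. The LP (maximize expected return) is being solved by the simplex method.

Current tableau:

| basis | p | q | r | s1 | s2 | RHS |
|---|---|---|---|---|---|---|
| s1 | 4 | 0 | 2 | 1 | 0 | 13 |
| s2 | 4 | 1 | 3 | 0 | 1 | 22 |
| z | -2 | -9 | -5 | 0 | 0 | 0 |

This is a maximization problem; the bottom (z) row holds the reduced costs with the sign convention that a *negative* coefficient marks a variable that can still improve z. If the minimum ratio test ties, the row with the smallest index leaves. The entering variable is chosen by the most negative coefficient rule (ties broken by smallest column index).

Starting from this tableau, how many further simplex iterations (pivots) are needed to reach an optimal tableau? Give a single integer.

pivot: q in, s2 out → z = 198
No improving column remains; optimal.

1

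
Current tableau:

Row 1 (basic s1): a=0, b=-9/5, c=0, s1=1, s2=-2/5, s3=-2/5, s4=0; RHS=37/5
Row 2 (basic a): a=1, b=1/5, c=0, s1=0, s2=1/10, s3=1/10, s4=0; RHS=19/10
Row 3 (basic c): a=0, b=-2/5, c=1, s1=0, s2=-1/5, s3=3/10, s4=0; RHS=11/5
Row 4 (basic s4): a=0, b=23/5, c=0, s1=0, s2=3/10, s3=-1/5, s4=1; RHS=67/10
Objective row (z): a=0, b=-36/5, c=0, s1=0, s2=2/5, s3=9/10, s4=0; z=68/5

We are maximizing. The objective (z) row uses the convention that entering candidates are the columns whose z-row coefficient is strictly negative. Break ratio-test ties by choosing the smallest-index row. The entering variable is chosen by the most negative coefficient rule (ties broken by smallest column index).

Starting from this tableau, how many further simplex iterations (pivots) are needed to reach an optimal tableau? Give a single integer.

pivot: b in, s4 out → z = 554/23
No improving column remains; optimal.

1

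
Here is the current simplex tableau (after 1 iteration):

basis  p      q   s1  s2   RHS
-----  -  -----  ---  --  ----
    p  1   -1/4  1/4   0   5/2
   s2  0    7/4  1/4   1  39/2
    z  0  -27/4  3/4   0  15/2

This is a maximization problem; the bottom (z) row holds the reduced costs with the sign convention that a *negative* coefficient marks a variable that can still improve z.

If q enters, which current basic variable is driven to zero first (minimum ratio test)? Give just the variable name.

Ratios: row 1 (p): entry -1/4 ≤ 0, skip; row 2 (s2): (39/2)/(7/4) = 78/7.
Minimum ratio 78/7 is in the s2 row, so s2 leaves.

s2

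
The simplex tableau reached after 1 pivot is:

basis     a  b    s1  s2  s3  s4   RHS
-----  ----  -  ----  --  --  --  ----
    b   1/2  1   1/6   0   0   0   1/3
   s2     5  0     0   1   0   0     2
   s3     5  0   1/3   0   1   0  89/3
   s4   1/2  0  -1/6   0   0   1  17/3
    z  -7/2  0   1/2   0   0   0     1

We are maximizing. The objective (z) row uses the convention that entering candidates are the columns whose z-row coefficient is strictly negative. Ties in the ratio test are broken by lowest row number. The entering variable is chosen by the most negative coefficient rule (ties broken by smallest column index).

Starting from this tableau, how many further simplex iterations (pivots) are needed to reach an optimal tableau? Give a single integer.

pivot: a in, s2 out → z = 12/5
No improving column remains; optimal.

1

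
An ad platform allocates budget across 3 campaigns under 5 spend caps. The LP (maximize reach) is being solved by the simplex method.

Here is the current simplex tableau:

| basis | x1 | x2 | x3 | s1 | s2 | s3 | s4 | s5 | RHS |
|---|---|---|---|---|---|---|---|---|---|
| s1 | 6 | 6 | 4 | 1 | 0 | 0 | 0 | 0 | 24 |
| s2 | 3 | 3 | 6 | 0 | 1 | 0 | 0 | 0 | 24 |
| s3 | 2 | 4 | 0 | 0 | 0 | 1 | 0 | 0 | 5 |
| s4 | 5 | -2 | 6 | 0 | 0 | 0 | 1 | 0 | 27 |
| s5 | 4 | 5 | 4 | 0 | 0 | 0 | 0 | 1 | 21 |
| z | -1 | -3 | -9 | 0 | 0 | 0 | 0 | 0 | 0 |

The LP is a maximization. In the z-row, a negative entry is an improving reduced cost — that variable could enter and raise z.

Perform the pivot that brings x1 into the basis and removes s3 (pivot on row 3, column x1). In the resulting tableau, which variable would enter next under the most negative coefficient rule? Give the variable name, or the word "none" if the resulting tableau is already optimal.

x3

Pivot element 2. New z-row = old z-row − (-1)·(row 3/2).
Updated z-row coefficients: x1: 0, x2: -1, x3: -9, s1: 0, s2: 0, s3: 1/2, s4: 0, s5: 0.
The most negative is -9 in column x3, so x3 would enter next.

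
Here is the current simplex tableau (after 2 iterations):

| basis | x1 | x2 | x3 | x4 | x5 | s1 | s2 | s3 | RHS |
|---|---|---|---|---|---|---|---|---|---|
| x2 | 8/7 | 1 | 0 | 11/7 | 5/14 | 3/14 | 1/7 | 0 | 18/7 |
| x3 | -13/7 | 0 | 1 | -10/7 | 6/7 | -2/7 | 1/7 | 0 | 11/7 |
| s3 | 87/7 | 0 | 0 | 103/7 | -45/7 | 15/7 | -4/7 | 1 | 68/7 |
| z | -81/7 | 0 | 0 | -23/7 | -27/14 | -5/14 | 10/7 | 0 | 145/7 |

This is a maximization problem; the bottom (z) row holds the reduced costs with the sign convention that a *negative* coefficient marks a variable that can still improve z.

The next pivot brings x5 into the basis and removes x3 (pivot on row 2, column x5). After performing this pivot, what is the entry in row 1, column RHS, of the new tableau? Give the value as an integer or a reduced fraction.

23/12

Pivot element is row 2, column x5: 6/7.
Normalize row 2: new (row 2, RHS) = (11/7)/(6/7) = 11/6.
row 1 ← row 1 − (5/14)·(new row 2): 18/7 − (5/14)·(11/6) = 23/12.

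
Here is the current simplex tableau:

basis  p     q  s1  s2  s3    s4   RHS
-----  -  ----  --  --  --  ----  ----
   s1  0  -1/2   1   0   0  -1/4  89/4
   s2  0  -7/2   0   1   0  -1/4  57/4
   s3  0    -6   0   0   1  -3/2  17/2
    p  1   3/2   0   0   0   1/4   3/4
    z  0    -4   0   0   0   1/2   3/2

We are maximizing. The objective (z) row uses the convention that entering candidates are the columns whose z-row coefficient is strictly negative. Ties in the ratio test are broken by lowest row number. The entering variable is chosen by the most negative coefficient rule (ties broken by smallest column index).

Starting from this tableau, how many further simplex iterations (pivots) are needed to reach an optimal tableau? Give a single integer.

pivot: q in, p out → z = 7/2
No improving column remains; optimal.

1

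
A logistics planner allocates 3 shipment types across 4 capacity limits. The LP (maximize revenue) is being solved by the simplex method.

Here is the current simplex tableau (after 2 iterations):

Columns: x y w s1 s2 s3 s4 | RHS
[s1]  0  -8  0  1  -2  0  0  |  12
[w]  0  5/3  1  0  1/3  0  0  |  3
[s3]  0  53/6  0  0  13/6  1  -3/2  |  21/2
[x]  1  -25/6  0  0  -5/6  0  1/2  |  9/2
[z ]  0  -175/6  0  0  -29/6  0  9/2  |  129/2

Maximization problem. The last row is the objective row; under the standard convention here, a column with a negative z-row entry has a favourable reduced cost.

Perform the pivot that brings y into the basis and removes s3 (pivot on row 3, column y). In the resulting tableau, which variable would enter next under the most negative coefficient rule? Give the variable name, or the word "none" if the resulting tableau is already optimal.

Pivot element 53/6. New z-row = old z-row − (-175/6)·(row 3/(53/6)).
Updated z-row coefficients: x: 0, y: 0, w: 0, s1: 0, s2: 123/53, s3: 175/53, s4: -24/53.
The most negative is -24/53 in column s4, so s4 would enter next.

s4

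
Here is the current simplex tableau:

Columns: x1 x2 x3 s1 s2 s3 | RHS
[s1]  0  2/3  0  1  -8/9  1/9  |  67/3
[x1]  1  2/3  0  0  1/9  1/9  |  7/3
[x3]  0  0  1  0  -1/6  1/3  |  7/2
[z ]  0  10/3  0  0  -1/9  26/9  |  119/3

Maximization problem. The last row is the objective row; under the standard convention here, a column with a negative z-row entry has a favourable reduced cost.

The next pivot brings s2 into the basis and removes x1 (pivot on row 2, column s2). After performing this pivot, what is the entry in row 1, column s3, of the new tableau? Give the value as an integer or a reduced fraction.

1

Pivot element is row 2, column s2: 1/9.
Normalize row 2: new (row 2, s3) = (1/9)/(1/9) = 1.
row 1 ← row 1 − (-8/9)·(new row 2): 1/9 − (-8/9)·1 = 1.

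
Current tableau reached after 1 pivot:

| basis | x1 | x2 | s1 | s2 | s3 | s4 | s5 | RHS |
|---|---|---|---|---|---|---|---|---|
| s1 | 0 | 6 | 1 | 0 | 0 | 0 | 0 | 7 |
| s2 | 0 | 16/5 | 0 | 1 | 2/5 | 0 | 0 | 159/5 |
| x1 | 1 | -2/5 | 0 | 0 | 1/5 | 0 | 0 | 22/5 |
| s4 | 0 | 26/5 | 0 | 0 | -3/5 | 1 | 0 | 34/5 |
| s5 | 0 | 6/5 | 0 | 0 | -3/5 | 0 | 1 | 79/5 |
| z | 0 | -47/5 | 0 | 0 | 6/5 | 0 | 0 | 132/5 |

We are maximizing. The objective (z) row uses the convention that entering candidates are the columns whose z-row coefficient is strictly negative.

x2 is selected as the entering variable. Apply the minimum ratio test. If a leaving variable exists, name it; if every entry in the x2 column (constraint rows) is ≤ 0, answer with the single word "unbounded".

s1

Ratios: row 1 (s1): 7/6 = 7/6; row 2 (s2): (159/5)/(16/5) = 159/16; row 3 (x1): entry -2/5 ≤ 0, skip; row 4 (s4): (34/5)/(26/5) = 17/13; row 5 (s5): (79/5)/(6/5) = 79/6.
Minimum ratio is in the s1 row, so s1 leaves.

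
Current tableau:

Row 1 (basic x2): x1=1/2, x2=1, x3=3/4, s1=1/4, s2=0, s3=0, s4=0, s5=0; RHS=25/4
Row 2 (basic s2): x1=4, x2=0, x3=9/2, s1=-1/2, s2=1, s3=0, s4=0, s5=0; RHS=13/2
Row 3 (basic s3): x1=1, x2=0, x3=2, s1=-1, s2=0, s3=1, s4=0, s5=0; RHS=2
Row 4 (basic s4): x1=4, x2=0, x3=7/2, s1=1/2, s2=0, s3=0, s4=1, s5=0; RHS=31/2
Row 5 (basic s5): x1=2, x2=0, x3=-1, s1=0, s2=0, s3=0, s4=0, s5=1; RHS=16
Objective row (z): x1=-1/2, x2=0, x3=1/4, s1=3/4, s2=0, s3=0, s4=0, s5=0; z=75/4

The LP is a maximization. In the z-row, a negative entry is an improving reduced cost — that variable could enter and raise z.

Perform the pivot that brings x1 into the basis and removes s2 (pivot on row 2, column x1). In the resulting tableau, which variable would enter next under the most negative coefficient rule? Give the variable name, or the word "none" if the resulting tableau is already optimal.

Pivot element 4. New z-row = old z-row − (-1/2)·(row 2/4).
Updated z-row coefficients: x1: 0, x2: 0, x3: 13/16, s1: 11/16, s2: 1/8, s3: 0, s4: 0, s5: 0.
No coefficient is strictly negative; the tableau after this pivot is optimal.

none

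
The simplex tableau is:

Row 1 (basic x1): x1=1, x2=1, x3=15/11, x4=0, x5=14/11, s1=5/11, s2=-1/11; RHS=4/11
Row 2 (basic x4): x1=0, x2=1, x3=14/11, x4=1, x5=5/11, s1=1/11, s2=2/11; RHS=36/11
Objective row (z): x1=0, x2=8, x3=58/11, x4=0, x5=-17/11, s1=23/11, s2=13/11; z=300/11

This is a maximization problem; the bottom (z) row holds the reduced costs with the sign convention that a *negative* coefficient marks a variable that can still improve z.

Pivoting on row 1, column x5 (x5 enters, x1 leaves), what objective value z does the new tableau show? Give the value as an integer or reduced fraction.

194/7

Minimum ratio for x5: (4/11)/(14/11) = 2/7.
z changes by −(z-row coeff of x5)·ratio = −(-17/11)·(2/7) = 34/77.
New z = 300/11 + (34/77) = 194/7.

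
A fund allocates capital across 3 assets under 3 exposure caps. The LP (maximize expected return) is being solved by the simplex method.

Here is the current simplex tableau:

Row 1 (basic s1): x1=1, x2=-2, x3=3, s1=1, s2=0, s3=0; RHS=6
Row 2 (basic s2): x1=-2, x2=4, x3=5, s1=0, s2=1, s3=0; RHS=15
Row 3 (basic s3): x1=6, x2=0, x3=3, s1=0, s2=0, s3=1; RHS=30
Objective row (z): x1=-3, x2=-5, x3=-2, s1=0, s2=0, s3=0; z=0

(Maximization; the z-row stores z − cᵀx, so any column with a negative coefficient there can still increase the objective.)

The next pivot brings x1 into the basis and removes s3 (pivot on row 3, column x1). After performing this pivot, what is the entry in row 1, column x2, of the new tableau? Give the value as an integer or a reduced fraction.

-2

Pivot element is row 3, column x1: 6.
Normalize row 3: new (row 3, x2) = 0/6 = 0.
row 1 ← row 1 − 1·(new row 3): -2 − 1·0 = -2.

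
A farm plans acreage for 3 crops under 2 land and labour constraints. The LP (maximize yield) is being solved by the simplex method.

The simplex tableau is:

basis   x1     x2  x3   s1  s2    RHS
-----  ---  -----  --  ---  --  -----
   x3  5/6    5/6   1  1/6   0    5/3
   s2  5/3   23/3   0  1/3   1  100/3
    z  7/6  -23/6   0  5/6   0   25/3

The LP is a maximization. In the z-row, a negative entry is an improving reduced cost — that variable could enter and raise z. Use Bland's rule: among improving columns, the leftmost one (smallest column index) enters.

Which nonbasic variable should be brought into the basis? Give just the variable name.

Objective-row coefficients: x1: 7/6, x2: -23/6, x3: 0, s1: 5/6, s2: 0.
Improving columns: x2. Bland's rule picks the smallest column index → x2.

x2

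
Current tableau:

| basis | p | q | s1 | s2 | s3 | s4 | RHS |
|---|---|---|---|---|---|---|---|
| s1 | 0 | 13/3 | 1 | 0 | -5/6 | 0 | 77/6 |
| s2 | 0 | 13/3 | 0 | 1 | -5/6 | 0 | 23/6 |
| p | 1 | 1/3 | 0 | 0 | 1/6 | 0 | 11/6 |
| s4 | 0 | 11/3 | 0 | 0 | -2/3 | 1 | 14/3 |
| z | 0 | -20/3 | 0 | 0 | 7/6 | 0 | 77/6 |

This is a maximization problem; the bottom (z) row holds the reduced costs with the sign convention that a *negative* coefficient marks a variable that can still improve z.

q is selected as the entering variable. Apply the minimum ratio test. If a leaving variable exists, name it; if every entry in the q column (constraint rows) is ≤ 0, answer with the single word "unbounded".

s2

Ratios: row 1 (s1): (77/6)/(13/3) = 77/26; row 2 (s2): (23/6)/(13/3) = 23/26; row 3 (p): (11/6)/(1/3) = 11/2; row 4 (s4): (14/3)/(11/3) = 14/11.
Minimum ratio is in the s2 row, so s2 leaves.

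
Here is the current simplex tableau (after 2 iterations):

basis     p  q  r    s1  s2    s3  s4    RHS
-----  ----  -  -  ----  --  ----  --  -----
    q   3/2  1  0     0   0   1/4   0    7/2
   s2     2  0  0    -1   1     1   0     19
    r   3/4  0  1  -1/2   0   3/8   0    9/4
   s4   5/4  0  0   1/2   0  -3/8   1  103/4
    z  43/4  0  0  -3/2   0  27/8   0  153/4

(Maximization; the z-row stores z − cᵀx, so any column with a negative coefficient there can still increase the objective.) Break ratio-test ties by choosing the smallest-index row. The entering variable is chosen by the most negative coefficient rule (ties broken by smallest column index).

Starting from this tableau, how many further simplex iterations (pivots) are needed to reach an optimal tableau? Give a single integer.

pivot: s1 in, s4 out → z = 231/2
No improving column remains; optimal.

1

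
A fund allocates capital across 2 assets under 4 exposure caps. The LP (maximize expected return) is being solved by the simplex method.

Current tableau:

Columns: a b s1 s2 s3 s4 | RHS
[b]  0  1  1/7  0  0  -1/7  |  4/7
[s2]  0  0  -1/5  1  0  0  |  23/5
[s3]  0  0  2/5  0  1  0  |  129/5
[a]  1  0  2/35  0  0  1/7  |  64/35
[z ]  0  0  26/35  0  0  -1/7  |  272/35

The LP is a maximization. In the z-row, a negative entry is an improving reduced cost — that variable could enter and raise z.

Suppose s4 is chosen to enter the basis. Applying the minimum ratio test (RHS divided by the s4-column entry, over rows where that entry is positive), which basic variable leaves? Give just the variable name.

Ratios: row 1 (b): entry -1/7 ≤ 0, skip; row 2 (s2): entry 0 ≤ 0, skip; row 3 (s3): entry 0 ≤ 0, skip; row 4 (a): (64/35)/(1/7) = 64/5.
Minimum ratio 64/5 is in the a row, so a leaves.

a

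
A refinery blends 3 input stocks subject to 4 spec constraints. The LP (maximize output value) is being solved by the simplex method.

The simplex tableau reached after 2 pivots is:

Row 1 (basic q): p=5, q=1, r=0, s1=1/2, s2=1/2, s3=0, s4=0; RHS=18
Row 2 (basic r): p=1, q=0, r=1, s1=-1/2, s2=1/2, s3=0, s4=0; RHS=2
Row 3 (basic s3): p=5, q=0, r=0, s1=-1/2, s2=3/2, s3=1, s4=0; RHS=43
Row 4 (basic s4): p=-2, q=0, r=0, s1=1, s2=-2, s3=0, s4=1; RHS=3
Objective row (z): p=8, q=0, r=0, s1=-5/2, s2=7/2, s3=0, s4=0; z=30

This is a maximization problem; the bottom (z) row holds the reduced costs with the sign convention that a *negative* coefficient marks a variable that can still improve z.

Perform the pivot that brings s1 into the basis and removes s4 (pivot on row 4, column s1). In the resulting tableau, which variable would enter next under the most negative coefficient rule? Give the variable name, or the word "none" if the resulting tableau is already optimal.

s2

Pivot element 1. New z-row = old z-row − (-5/2)·(row 4/1).
Updated z-row coefficients: p: 3, q: 0, r: 0, s1: 0, s2: -3/2, s3: 0, s4: 5/2.
The most negative is -3/2 in column s2, so s2 would enter next.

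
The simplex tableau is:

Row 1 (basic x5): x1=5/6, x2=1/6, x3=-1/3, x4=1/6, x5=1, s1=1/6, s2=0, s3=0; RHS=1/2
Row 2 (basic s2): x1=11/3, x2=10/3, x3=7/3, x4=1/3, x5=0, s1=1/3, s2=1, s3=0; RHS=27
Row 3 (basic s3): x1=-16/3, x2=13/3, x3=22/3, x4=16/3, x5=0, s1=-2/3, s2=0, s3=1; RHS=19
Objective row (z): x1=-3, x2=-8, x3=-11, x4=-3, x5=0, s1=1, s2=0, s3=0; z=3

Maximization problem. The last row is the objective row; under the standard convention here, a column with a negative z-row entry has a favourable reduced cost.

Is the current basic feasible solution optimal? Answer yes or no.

Column x1 has objective-row coefficient -3, which is negative; an improving pivot exists, so not yet optimal.

no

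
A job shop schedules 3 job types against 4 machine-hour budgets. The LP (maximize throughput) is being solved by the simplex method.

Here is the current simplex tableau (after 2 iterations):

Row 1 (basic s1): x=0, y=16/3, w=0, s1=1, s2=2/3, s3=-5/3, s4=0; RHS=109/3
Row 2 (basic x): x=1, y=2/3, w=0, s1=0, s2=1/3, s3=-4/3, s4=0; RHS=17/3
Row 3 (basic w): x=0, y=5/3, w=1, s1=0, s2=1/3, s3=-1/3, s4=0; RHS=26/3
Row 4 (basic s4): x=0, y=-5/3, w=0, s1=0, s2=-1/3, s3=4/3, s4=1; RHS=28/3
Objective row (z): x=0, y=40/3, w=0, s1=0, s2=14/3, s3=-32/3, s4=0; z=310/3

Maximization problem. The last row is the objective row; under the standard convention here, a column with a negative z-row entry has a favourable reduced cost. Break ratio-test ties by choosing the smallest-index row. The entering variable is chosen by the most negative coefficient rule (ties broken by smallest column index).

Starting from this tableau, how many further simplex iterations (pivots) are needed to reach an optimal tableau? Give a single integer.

pivot: s3 in, s4 out → z = 178
No improving column remains; optimal.

1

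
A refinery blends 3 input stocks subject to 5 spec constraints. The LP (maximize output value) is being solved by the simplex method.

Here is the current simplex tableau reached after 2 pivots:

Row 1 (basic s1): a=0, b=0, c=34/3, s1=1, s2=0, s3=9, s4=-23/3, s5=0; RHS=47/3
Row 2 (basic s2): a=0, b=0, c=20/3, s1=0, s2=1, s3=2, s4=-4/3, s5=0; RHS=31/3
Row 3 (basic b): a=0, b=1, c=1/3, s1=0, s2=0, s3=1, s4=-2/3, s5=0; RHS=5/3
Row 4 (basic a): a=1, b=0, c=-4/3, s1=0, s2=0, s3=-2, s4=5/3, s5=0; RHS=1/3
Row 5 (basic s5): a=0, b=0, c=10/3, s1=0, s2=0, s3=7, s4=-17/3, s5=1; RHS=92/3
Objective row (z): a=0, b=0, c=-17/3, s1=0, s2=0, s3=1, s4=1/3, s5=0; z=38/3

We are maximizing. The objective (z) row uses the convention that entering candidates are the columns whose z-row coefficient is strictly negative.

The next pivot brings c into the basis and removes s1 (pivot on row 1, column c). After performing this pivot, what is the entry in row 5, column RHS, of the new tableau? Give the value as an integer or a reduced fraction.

443/17

Pivot element is row 1, column c: 34/3.
Normalize row 1: new (row 1, RHS) = (47/3)/(34/3) = 47/34.
row 5 ← row 5 − (10/3)·(new row 1): 92/3 − (10/3)·(47/34) = 443/17.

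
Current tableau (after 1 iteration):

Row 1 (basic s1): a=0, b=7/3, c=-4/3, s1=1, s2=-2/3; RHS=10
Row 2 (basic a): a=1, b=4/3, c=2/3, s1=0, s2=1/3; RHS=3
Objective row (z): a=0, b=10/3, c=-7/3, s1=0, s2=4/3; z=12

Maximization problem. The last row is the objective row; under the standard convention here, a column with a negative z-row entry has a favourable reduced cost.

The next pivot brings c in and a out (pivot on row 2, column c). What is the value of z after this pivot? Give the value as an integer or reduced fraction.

45/2

Minimum ratio for c: 3/(2/3) = 9/2.
z changes by −(z-row coeff of c)·ratio = −(-7/3)·(9/2) = 21/2.
New z = 12 + (21/2) = 45/2.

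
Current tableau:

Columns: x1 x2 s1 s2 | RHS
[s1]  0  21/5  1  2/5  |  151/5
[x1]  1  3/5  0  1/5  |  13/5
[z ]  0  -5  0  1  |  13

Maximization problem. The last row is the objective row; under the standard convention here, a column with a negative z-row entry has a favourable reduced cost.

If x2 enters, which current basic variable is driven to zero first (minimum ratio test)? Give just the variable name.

Ratios: row 1 (s1): (151/5)/(21/5) = 151/21; row 2 (x1): (13/5)/(3/5) = 13/3.
Minimum ratio 13/3 is in the x1 row, so x1 leaves.

x1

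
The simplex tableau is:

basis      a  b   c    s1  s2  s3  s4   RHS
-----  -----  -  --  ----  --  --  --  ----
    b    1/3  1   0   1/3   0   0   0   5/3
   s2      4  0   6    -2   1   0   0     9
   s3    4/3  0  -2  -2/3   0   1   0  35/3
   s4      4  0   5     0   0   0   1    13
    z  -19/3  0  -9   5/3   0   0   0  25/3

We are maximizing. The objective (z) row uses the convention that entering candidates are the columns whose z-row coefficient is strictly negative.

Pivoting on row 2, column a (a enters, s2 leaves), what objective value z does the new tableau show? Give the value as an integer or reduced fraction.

Minimum ratio for a: 9/4 = 9/4.
z changes by −(z-row coeff of a)·ratio = −(-19/3)·(9/4) = 57/4.
New z = 25/3 + (57/4) = 271/12.

271/12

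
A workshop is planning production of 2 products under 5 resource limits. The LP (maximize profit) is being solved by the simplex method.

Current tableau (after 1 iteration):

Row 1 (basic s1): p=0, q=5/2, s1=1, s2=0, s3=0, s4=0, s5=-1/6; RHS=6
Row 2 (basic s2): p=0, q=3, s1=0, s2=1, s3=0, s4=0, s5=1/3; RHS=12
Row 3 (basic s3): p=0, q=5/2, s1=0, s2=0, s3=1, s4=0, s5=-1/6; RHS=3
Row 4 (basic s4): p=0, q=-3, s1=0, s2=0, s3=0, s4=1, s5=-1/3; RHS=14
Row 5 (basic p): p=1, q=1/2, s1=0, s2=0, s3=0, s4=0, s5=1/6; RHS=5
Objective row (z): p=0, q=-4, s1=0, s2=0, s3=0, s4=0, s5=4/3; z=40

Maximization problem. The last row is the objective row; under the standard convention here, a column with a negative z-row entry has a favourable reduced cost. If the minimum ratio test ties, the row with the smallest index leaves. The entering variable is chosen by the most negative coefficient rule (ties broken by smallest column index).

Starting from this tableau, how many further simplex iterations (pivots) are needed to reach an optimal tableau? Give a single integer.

pivot: q in, s3 out → z = 224/5
No improving column remains; optimal.

1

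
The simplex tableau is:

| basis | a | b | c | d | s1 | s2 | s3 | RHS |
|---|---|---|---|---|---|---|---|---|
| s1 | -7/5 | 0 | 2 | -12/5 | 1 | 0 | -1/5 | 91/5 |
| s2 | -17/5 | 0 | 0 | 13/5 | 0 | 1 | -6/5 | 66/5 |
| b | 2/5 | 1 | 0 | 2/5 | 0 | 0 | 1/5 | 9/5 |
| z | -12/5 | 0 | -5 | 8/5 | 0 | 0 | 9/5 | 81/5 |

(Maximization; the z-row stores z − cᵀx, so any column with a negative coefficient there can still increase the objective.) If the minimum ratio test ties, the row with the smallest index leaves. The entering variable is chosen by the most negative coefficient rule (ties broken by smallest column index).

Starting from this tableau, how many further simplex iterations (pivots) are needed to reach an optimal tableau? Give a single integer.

pivot: c in, s1 out → z = 617/10
pivot: a in, b out → z = 353/4
No improving column remains; optimal.

2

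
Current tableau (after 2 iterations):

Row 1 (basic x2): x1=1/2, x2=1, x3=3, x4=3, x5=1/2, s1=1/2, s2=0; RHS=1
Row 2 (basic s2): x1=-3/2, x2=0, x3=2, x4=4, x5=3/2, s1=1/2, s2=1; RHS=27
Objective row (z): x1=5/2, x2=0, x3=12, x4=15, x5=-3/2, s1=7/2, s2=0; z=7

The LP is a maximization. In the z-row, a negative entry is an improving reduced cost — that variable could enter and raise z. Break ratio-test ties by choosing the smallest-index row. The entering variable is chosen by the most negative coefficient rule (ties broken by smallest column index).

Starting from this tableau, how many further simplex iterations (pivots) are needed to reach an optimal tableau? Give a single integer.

pivot: x5 in, x2 out → z = 10
No improving column remains; optimal.

1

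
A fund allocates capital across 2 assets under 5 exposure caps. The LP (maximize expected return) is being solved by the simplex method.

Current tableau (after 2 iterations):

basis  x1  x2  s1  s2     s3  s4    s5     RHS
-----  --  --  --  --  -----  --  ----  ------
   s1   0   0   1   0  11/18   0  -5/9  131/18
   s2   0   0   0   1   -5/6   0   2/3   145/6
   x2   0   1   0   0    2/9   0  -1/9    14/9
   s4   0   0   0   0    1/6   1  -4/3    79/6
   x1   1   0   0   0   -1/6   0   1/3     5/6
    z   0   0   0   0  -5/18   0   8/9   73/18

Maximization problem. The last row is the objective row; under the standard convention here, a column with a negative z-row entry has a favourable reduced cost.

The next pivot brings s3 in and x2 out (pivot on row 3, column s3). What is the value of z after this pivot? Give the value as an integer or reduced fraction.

Minimum ratio for s3: (14/9)/(2/9) = 7.
z changes by −(z-row coeff of s3)·ratio = −(-5/18)·7 = 35/18.
New z = 73/18 + (35/18) = 6.

6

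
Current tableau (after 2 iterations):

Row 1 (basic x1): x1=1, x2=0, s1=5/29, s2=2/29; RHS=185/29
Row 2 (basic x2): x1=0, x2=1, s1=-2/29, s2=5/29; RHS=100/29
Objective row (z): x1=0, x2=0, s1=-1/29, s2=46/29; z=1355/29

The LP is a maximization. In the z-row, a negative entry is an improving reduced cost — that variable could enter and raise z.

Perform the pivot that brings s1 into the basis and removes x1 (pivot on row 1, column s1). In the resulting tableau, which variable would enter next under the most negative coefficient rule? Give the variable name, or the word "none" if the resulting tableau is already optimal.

none

Pivot element 5/29. New z-row = old z-row − (-1/29)·(row 1/(5/29)).
Updated z-row coefficients: x1: 1/5, x2: 0, s1: 0, s2: 8/5.
No coefficient is strictly negative; the tableau after this pivot is optimal.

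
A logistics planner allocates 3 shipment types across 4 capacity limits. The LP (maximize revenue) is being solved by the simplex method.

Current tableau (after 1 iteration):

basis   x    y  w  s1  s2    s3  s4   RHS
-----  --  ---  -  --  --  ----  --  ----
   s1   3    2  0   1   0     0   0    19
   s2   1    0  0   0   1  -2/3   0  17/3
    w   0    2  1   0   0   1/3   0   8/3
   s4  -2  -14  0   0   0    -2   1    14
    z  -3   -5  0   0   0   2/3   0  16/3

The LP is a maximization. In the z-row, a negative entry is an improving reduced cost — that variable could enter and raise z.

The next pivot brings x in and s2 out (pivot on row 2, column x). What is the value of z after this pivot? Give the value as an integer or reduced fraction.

67/3

Minimum ratio for x: (17/3)/1 = 17/3.
z changes by −(z-row coeff of x)·ratio = −(-3)·(17/3) = 17.
New z = 16/3 + 17 = 67/3.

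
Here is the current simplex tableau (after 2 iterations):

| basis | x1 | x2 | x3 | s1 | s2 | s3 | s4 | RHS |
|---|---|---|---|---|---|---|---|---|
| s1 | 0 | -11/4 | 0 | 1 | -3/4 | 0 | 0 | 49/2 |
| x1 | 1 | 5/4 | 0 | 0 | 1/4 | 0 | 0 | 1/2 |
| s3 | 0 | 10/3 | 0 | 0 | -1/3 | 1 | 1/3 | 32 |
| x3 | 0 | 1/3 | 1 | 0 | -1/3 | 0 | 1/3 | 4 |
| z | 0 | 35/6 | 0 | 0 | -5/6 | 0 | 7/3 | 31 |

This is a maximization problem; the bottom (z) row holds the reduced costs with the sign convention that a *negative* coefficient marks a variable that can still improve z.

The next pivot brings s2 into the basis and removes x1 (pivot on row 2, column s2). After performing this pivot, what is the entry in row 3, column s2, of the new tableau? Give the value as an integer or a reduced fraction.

Pivot element is row 2, column s2: 1/4.
Normalize row 2: new (row 2, s2) = (1/4)/(1/4) = 1.
row 3 ← row 3 − (-1/3)·(new row 2): -1/3 − (-1/3)·1 = 0.

0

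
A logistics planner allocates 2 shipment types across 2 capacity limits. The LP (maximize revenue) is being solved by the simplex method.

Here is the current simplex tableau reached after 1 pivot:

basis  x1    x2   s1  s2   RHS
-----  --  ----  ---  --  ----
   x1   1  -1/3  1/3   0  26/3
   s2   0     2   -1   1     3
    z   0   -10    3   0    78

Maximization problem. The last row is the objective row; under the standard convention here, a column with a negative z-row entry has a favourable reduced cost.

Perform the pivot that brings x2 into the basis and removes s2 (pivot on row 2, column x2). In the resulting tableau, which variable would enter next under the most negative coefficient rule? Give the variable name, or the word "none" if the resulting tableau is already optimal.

Pivot element 2. New z-row = old z-row − (-10)·(row 2/2).
Updated z-row coefficients: x1: 0, x2: 0, s1: -2, s2: 5.
The most negative is -2 in column s1, so s1 would enter next.

s1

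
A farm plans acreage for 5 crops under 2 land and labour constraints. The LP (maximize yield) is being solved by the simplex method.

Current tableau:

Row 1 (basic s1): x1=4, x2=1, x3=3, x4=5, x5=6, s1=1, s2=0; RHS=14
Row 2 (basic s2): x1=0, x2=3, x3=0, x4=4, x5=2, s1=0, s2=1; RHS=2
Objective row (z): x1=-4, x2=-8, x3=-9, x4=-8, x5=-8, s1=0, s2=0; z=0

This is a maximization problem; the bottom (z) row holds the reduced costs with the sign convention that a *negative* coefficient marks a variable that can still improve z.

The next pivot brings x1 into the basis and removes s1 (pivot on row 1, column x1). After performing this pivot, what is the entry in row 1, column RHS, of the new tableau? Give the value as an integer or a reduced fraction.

Pivot element is row 1, column x1: 4.
Normalize row 1: new (row 1, RHS) = 14/4 = 7/2.
Row 1 is the pivot row, so the entry is 7/2.

7/2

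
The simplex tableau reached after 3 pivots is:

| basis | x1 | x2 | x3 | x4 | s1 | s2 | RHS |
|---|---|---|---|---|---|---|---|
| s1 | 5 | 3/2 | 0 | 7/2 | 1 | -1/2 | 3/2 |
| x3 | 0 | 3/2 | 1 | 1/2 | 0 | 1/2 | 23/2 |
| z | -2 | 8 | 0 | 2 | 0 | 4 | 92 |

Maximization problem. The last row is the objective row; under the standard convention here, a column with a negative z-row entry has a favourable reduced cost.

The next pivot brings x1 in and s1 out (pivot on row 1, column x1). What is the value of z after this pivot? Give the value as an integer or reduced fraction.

463/5

Minimum ratio for x1: (3/2)/5 = 3/10.
z changes by −(z-row coeff of x1)·ratio = −(-2)·(3/10) = 3/5.
New z = 92 + (3/5) = 463/5.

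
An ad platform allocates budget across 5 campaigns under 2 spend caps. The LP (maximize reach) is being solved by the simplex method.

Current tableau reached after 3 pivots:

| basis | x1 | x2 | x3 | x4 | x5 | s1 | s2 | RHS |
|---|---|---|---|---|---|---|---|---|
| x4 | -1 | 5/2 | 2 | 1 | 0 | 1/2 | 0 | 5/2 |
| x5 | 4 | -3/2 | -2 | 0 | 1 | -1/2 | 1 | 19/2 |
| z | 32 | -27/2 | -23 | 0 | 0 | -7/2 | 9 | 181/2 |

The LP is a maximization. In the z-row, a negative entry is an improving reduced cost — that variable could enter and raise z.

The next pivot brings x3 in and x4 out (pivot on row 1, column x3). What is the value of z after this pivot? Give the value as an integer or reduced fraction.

Minimum ratio for x3: (5/2)/2 = 5/4.
z changes by −(z-row coeff of x3)·ratio = −(-23)·(5/4) = 115/4.
New z = 181/2 + (115/4) = 477/4.

477/4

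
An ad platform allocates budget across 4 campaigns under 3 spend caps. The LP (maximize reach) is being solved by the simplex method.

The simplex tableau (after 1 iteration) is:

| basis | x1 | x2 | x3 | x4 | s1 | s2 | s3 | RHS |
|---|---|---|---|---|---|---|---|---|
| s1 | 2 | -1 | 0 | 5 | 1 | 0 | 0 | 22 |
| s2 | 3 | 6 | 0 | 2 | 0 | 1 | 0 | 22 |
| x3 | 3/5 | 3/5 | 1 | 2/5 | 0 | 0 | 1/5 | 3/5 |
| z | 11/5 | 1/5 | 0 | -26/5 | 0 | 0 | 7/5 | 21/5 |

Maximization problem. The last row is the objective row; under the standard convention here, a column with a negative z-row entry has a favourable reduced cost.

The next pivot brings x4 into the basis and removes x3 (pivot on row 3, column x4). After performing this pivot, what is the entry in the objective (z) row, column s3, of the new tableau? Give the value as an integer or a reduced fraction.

4

Pivot element is row 3, column x4: 2/5.
Normalize row 3: new (row 3, s3) = (1/5)/(2/5) = 1/2.
z-row ← z-row − (-26/5)·(new row 3): 7/5 − (-26/5)·(1/2) = 4.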